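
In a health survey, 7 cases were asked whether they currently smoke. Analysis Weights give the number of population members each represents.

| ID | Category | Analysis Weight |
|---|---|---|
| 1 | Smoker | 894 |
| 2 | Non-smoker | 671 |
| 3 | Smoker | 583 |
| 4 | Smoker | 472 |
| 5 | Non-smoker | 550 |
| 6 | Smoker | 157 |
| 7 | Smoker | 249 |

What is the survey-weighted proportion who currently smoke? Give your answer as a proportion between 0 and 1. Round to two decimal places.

Sum of weights for 'Smoker' = 894 + 583 + 472 + 157 + 249 = 2355
Total weight = 894 + 671 + 583 + 472 + 550 + 157 + 249 = 3576
Weighted proportion = 2355 / 3576 = 0.65855705

0.66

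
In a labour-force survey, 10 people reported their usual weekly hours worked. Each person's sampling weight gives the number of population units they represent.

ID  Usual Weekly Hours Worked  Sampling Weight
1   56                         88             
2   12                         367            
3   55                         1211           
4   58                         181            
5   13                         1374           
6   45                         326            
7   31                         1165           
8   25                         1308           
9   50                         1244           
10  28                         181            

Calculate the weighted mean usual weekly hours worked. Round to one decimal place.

34.3

Weighted sum = 56×88 + 12×367 + 55×1211 + 58×181 + 13×1374 + 45×326 + 31×1165 + 25×1308 + 50×1244 + 28×181
  = 4928 + 4404 + 66605 + 10498 + 17862 + 14670 + 36115 + 32700 + 62200 + 5068 = 255050
Sum of weights = 88 + 367 + 1211 + 181 + 1374 + 326 + 1165 + 1308 + 1244 + 181 = 7445
Weighted mean = 255050 / 7445 = 34.257891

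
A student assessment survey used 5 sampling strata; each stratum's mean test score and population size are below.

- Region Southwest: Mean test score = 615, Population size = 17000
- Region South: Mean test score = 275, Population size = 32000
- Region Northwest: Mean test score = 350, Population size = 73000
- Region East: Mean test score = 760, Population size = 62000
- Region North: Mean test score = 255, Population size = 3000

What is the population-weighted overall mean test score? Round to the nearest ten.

Σ Nₕ·x̄ₕ = 615×17000 + 275×32000 + 350×73000 + 760×62000 + 255×3000
  = 92690000
Σ Nₕ = 17000 + 32000 + 73000 + 62000 + 3000 = 187000
Overall mean = 92690000 / 187000 = 495.66845

500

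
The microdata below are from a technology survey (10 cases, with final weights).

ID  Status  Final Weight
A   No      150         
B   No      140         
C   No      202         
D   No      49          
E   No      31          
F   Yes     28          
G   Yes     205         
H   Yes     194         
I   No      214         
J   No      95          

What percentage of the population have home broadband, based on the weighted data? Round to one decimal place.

32.6

Sum of weights for 'Yes' = 28 + 205 + 194 = 427
Total weight = 150 + 140 + 202 + 49 + 31 + 28 + 205 + 194 + 214 + 95 = 1308
Weighted proportion = 427 / 1308 = 0.3264526 → 32.64526%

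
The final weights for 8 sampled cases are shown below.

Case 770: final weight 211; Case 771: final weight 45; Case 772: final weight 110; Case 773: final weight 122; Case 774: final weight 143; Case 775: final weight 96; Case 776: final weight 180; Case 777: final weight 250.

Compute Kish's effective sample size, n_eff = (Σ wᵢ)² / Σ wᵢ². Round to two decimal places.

6.76

Σ wᵢ = 211 + 45 + 110 + 122 + 143 + 96 + 180 + 250 = 1157
Σ wᵢ² = 44521 + 2025 + 12100 + 14884 + 20449 + 9216 + 32400 + 62500 = 198095
n_eff = 1157² / 198095 = 1338649 / 198095 = 6.7576112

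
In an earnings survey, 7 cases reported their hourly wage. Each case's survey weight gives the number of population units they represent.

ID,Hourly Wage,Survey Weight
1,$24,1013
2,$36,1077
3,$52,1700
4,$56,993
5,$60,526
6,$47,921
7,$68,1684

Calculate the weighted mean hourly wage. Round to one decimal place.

50.1

Weighted sum = 24×1013 + 36×1077 + 52×1700 + 56×993 + 60×526 + 47×921 + 68×1684
  = 396451
Sum of weights = 7914
Weighted mean = 396451 / 7914 = 50.094895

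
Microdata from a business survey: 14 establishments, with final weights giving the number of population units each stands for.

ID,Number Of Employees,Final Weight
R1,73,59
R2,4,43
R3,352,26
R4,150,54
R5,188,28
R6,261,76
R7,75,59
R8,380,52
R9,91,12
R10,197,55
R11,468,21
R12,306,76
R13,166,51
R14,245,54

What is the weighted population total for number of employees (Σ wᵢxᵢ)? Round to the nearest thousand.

Weighted total = 137723

138000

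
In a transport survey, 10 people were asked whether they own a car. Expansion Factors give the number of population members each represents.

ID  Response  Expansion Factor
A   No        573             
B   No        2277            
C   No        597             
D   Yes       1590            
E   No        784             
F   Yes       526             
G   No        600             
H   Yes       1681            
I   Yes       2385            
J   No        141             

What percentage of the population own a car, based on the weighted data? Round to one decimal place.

Sum of weights for 'Yes' = 1590 + 526 + 1681 + 2385 = 6182
Total weight = 573 + 2277 + 597 + 1590 + 784 + 526 + 600 + 1681 + 2385 + 141 = 11154
Weighted proportion = 6182 / 11154 = 0.55424063 → 55.424063%

55.4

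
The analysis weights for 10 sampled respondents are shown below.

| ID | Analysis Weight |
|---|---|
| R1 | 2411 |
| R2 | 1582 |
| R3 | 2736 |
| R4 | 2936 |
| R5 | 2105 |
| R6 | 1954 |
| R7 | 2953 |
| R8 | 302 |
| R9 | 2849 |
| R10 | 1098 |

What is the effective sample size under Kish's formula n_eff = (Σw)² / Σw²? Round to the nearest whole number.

9

Σ wᵢ = 2411 + 1582 + 2736 + 2936 + 2105 + 1954 + 2953 + 302 + 2849 + 1098 = 20926
Σ wᵢ² = 5812921 + 2502724 + 7485696 + 8620096 + 4431025 + 3818116 + 8720209 + 91204 + 8116801 + 1205604 = 50804396
n_eff = 20926² / 50804396 = 437897476 / 50804396 = 8.6192832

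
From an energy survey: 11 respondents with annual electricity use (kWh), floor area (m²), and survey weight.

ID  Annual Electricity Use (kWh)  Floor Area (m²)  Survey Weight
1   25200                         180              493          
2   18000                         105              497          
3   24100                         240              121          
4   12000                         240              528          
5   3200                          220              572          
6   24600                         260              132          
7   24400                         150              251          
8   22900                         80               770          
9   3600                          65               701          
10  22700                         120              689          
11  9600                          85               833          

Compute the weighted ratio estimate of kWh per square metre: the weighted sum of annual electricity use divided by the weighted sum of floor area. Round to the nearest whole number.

113

Σ wᵢ·y = 85617400
Σ wᵢ·x = 755145
Ratio = 85617400 / 755145 = 113.37876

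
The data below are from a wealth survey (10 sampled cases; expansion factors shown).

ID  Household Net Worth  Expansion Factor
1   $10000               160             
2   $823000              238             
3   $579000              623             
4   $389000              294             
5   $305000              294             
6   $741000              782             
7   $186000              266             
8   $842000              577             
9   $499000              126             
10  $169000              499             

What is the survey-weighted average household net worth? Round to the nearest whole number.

Weighted sum = 10000×160 + 823000×238 + 579000×623 + 389000×294 + 305000×294 + 741000×782 + 186000×266 + 842000×577 + 499000×126 + 169000×499
  = 1600000 + 195874000 + 360717000 + 114366000 + 89670000 + 579462000 + 49476000 + 485834000 + 62874000 + 84331000 = 2024204000
Sum of weights = 3859
Weighted mean = 2024204000 / 3859 = 524541.07

524541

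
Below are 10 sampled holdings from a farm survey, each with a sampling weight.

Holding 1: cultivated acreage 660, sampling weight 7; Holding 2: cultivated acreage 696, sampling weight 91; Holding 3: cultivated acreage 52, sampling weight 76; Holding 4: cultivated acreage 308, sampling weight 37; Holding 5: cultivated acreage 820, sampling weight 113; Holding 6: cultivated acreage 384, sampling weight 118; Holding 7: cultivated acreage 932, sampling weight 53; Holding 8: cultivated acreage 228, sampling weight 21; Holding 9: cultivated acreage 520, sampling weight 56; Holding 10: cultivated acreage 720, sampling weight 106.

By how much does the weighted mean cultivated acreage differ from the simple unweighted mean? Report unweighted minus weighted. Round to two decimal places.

-29.80

Unweighted sum = 660 + 696 + 52 + 308 + 820 + 384 + 932 + 228 + 520 + 720 = 5320
Unweighted mean = 5320 / 10 = 532
Weighted sum = 660×7 + 696×91 + 52×76 + 308×37 + 820×113 + 384×118 + 932×53 + 228×21 + 520×56 + 720×106
  = 4620 + 63336 + 3952 + 11396 + 92660 + 45312 + 49396 + 4788 + 29120 + 76320 = 380900
Sum of weights = 7 + 91 + 76 + 37 + 113 + 118 + 53 + 21 + 56 + 106 = 678
Weighted mean = 380900 / 678 = 561.79941
Difference (unweighted minus weighted) = -29.79941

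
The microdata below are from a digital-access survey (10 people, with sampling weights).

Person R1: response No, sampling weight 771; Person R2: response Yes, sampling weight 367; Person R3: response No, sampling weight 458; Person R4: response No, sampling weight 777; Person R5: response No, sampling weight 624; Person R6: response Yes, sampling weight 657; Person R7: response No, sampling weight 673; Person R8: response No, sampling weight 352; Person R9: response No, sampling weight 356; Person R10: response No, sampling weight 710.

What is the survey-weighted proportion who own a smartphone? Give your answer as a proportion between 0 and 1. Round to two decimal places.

Sum of weights for 'Yes' = 367 + 657 = 1024
Total weight = 5745
Weighted proportion = 1024 / 5745 = 0.17824195

0.18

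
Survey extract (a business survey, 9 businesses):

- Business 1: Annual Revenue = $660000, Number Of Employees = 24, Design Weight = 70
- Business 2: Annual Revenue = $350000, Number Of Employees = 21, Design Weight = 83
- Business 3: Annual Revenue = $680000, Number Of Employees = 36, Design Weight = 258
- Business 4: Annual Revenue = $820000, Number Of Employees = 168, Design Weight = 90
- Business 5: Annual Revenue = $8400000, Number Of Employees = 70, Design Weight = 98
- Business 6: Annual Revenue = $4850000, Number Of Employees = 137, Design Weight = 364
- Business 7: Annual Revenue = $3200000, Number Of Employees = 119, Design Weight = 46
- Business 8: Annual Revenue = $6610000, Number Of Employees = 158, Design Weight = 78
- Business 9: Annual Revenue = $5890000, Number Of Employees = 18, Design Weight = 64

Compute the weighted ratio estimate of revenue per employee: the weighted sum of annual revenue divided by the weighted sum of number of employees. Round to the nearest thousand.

38000

Σ wᵢ·y = 660000×70 + 350000×83 + 680000×258 + 820000×90 + 8400000×98 + 4850000×364 + 3200000×46 + 6610000×78 + 5890000×64
  = 3952830000
Σ wᵢ·x = 24×70 + 21×83 + 36×258 + 168×90 + 70×98 + 137×364 + 119×46 + 158×78 + 18×64
  = 103509
Ratio = 3952830000 / 103509 = 38188.273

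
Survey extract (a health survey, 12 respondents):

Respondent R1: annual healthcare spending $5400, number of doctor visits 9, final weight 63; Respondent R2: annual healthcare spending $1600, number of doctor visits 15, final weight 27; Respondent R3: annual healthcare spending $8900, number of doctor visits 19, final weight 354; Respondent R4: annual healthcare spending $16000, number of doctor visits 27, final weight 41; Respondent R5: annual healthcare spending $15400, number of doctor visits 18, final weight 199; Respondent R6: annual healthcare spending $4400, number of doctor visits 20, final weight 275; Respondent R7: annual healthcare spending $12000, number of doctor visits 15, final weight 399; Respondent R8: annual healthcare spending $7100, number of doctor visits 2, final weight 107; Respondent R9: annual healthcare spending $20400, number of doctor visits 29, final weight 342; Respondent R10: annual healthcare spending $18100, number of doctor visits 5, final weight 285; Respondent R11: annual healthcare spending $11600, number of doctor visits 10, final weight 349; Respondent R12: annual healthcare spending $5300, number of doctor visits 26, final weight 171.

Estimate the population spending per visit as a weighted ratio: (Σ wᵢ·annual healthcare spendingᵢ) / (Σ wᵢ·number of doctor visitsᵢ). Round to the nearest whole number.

Σ wᵢ·y = 5400×63 + 1600×27 + 8900×354 + 16000×41 + 15400×199 + 4400×275 + 12000×399 + 7100×107 + 20400×342 + 18100×285 + 11600×349 + 5300×171
  = 340200 + 43200 + 3150600 + 656000 + 3064600 + 1210000 + 4788000 + 759700 + 6976800 + 5158500 + 4048400 + 906300 = 31102300
Σ wᵢ·x = 9×63 + 15×27 + 19×354 + 27×41 + 18×199 + 20×275 + 15×399 + 2×107 + 29×342 + 5×285 + 10×349 + 26×171
  = 567 + 405 + 6726 + 1107 + 3582 + 5500 + 5985 + 214 + 9918 + 1425 + 3490 + 4446 = 43365
Ratio = 31102300 / 43365 = 717.22126

717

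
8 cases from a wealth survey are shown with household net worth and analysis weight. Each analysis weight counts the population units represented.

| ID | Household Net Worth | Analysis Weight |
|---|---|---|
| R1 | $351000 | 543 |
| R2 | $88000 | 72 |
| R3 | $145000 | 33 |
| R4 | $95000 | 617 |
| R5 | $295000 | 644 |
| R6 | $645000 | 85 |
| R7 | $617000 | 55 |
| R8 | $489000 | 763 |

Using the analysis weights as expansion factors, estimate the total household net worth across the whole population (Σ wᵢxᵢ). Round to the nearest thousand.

912176000

Weighted total = 351000×543 + 88000×72 + 145000×33 + 95000×617 + 295000×644 + 645000×85 + 617000×55 + 489000×763
  = 912176000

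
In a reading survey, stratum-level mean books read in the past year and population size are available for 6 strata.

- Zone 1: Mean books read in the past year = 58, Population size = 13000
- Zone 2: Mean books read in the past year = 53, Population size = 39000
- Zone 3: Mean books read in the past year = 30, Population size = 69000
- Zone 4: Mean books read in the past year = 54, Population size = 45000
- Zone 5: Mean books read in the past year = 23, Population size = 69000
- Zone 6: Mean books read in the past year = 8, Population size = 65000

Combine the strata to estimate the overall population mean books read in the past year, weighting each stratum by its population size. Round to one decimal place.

Σ Nₕ·x̄ₕ = 58×13000 + 53×39000 + 30×69000 + 54×45000 + 23×69000 + 8×65000
  = 754000 + 2067000 + 2070000 + 2430000 + 1587000 + 520000 = 9428000
Σ Nₕ = 13000 + 39000 + 69000 + 45000 + 69000 + 65000 = 300000
Overall mean = 9428000 / 300000 = 31.426667

31.4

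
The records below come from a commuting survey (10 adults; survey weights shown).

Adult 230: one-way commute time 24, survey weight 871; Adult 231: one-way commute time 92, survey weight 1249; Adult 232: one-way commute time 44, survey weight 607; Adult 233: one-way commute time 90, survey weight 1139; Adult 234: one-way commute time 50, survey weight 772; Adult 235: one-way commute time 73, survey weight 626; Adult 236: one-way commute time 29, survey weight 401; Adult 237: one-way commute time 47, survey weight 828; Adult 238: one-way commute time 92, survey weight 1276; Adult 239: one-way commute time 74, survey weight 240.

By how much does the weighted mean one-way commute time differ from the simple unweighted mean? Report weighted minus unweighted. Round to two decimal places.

Unweighted sum = 24 + 92 + 44 + 90 + 50 + 73 + 29 + 47 + 92 + 74 = 615
Unweighted mean = 615 / 10 = 61.5
Weighted sum = 535025
Sum of weights = 871 + 1249 + 607 + 1139 + 772 + 626 + 401 + 828 + 1276 + 240 = 8009
Weighted mean = 535025 / 8009 = 66.802972
Difference (weighted minus unweighted) = 5.3029717

5.30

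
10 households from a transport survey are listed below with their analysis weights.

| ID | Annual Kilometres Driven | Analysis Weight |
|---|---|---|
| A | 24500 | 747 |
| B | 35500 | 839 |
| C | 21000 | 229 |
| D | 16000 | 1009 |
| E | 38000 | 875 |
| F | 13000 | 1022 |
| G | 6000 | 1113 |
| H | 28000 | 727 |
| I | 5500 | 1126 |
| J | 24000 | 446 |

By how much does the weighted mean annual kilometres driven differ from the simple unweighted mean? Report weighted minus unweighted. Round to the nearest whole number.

-1538

Unweighted sum = 24500 + 35500 + 21000 + 16000 + 38000 + 13000 + 6000 + 28000 + 5500 + 24000 = 211500
Unweighted mean = 211500 / 10 = 21150
Weighted sum = 24500×747 + 35500×839 + 21000×229 + 16000×1009 + 38000×875 + 13000×1022 + 6000×1113 + 28000×727 + 5500×1126 + 24000×446
  = 18301500 + 29784500 + 4809000 + 16144000 + 33250000 + 13286000 + 6678000 + 20356000 + 6193000 + 10704000 = 159506000
Sum of weights = 747 + 839 + 229 + 1009 + 875 + 1022 + 1113 + 727 + 1126 + 446 = 8133
Weighted mean = 159506000 / 8133 = 19612.197
Difference (weighted minus unweighted) = -1537.8028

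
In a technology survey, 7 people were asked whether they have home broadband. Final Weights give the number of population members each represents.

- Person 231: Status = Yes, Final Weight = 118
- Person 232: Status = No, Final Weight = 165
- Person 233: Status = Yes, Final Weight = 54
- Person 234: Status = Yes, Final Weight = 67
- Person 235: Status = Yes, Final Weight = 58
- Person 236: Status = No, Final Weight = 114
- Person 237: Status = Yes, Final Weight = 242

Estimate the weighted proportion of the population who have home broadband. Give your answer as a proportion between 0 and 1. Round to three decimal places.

0.659

Sum of weights for 'Yes' = 118 + 54 + 67 + 58 + 242 = 539
Total weight = 118 + 165 + 54 + 67 + 58 + 114 + 242 = 818
Weighted proportion = 539 / 818 = 0.65892421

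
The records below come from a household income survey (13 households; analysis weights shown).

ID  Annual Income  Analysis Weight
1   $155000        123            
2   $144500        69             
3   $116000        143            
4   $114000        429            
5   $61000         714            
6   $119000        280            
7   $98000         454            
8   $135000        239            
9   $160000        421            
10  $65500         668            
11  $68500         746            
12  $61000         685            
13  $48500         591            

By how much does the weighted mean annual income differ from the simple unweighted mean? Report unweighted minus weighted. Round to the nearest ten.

17090

Unweighted sum = 1346000
Unweighted mean = 1346000 / 13 = 103538.46
Weighted sum = 480824000
Sum of weights = 5562
Weighted mean = 480824000 / 5562 = 86448.04
Difference (unweighted minus weighted) = 17090.421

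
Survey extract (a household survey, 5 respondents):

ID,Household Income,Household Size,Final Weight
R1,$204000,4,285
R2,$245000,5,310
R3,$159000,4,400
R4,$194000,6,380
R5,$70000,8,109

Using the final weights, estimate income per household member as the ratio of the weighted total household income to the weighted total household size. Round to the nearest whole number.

37495

Σ wᵢ·y = 204000×285 + 245000×310 + 159000×400 + 194000×380 + 70000×109
  = 279040000
Σ wᵢ·x = 7442
Ratio = 279040000 / 7442 = 37495.297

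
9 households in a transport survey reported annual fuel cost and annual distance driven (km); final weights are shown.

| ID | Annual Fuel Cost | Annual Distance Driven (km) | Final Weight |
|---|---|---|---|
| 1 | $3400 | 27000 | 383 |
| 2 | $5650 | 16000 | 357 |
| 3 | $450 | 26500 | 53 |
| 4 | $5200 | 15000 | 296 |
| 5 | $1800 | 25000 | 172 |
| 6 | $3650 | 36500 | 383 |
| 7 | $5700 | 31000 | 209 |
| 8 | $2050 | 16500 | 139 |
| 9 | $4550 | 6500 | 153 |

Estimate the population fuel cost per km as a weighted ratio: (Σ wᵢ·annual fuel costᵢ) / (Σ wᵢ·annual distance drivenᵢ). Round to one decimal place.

0.2

Σ wᵢ·y = 8762250
Σ wᵢ·x = 27000×383 + 16000×357 + 26500×53 + 15000×296 + 25000×172 + 36500×383 + 31000×209 + 16500×139 + 6500×153
  = 10341000 + 5712000 + 1404500 + 4440000 + 4300000 + 13979500 + 6479000 + 2293500 + 994500 = 49944000
Ratio = 8762250 / 49944000 = 0.17544149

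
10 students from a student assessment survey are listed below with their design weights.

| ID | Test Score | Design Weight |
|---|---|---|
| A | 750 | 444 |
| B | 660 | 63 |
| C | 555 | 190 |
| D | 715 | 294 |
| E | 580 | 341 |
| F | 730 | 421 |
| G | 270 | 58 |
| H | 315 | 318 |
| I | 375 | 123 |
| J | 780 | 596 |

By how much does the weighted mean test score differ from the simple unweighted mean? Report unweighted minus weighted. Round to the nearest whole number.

Unweighted sum = 5730
Unweighted mean = 5730 / 10 = 573
Weighted sum = 750×444 + 660×63 + 555×190 + 715×294 + 580×341 + 730×421 + 270×58 + 315×318 + 375×123 + 780×596
  = 1822185
Sum of weights = 2848
Weighted mean = 1822185 / 2848 = 639.81215
Difference (unweighted minus weighted) = -66.812149

-67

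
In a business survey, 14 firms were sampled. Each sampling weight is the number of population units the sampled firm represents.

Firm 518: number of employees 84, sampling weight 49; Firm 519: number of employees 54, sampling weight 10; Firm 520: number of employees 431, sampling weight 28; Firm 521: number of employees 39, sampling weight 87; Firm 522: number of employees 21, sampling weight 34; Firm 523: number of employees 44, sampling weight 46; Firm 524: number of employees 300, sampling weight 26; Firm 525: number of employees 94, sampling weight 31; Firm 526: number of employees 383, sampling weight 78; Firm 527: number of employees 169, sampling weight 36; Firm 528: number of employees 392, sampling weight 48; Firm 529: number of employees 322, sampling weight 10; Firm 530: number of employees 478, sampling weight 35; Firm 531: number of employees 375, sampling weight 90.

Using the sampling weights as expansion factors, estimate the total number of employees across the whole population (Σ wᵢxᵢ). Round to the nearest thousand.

Weighted total = 142043

142000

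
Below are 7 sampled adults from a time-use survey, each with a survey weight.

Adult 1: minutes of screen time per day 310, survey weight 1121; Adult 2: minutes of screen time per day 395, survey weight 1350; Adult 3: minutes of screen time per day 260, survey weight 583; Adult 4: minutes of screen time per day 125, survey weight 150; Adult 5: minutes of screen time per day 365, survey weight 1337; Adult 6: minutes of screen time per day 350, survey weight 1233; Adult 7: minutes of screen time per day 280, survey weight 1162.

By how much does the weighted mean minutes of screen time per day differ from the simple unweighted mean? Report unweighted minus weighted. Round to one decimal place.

Unweighted sum = 2085
Unweighted mean = 2085 / 7 = 297.85714
Weighted sum = 310×1121 + 395×1350 + 260×583 + 125×150 + 365×1337 + 350×1233 + 280×1162
  = 2296005
Sum of weights = 1121 + 1350 + 583 + 150 + 1337 + 1233 + 1162 = 6936
Weighted mean = 2296005 / 6936 = 331.02725
Difference (unweighted minus weighted) = -33.170106

-33.2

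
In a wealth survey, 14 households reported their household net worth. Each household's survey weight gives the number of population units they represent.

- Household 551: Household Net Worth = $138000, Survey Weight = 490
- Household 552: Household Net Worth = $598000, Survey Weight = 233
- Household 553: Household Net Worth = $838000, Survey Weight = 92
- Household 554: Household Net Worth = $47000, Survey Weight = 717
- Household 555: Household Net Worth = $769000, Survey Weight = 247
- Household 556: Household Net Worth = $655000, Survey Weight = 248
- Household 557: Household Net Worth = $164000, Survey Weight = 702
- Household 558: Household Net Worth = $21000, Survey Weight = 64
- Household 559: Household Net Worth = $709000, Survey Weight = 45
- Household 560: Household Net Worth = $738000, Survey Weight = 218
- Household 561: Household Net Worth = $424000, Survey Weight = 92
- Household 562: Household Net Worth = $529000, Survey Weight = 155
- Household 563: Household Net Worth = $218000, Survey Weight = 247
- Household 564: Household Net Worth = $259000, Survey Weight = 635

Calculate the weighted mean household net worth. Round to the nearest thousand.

Weighted sum = 1318707000
Sum of weights = 4185
Weighted mean = 1318707000 / 4185 = 315103.23

315000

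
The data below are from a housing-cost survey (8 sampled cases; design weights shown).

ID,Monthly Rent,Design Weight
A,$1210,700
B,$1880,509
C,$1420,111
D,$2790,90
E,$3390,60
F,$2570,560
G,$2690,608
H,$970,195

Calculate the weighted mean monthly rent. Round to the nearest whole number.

2005

Weighted sum = 1210×700 + 1880×509 + 1420×111 + 2790×90 + 3390×60 + 2570×560 + 2690×608 + 970×195
  = 5679910
Sum of weights = 2833
Weighted mean = 5679910 / 2833 = 2004.91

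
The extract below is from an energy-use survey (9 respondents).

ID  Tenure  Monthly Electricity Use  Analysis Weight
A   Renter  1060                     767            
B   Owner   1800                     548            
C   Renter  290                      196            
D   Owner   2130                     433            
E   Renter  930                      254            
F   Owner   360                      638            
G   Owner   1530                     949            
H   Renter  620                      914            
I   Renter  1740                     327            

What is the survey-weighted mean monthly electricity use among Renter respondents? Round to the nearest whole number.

912

Renter rows: A, C, E, H, I
Weighted sum = 1060×767 + 290×196 + 930×254 + 620×914 + 1740×327
  = 2241740
Sum of weights = 767 + 196 + 254 + 914 + 327 = 2458
Weighted mean = 2241740 / 2458 = 912.0179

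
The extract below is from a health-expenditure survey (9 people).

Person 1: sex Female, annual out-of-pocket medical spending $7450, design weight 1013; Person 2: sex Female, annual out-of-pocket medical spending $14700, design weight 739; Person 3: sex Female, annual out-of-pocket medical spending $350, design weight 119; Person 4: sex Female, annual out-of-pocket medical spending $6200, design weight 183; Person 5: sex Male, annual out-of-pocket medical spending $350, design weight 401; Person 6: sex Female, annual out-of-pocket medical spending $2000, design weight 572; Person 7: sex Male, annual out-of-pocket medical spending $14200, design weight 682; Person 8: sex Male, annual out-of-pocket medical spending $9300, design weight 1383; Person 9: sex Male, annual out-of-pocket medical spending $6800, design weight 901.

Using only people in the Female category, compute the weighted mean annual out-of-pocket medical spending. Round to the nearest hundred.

7900

Female rows: 1, 2, 3, 4, 6
Weighted sum = 7450×1013 + 14700×739 + 350×119 + 6200×183 + 2000×572
  = 20730400
Sum of weights = 2626
Weighted mean = 20730400 / 2626 = 7894.2879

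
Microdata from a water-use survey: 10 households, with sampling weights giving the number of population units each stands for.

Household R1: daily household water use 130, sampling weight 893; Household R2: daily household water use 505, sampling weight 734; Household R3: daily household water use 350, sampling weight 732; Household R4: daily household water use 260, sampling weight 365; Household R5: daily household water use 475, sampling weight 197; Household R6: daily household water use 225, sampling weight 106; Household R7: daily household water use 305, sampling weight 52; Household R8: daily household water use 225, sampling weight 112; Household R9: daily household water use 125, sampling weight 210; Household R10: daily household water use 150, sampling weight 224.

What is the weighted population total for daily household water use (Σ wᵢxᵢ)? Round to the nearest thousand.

Weighted total = 130×893 + 505×734 + 350×732 + 260×365 + 475×197 + 225×106 + 305×52 + 225×112 + 125×210 + 150×224
  = 116090 + 370670 + 256200 + 94900 + 93575 + 23850 + 15860 + 25200 + 26250 + 33600 = 1056195

1056000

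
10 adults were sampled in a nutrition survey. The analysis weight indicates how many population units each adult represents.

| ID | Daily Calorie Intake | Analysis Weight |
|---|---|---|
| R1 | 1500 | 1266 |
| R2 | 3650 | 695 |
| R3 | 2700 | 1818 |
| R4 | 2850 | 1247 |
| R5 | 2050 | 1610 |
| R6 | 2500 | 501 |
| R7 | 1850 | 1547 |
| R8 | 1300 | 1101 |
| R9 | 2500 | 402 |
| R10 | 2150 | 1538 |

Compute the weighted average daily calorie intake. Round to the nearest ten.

Weighted sum = 1500×1266 + 3650×695 + 2700×1818 + 2850×1247 + 2050×1610 + 2500×501 + 1850×1547 + 1300×1101 + 2500×402 + 2150×1538
  = 26056250
Sum of weights = 1266 + 695 + 1818 + 1247 + 1610 + 501 + 1547 + 1101 + 402 + 1538 = 11725
Weighted mean = 26056250 / 11725 = 2222.2814

2220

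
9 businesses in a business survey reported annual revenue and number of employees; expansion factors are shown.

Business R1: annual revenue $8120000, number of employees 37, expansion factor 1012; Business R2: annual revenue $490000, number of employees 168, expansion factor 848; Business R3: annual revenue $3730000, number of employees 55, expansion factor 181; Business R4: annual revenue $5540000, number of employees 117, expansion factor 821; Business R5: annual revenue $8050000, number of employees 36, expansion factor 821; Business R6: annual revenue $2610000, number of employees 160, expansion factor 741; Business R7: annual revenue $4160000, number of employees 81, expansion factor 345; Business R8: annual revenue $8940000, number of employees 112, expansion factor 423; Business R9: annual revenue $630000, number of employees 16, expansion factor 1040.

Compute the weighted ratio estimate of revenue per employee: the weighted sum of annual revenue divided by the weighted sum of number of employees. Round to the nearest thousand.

54000

Σ wᵢ·y = 28271510000
Σ wᵢ·x = 37×1012 + 168×848 + 55×181 + 117×821 + 36×821 + 160×741 + 81×345 + 112×423 + 16×1040
  = 37444 + 142464 + 9955 + 96057 + 29556 + 118560 + 27945 + 47376 + 16640 = 525997
Ratio = 28271510000 / 525997 = 53748.424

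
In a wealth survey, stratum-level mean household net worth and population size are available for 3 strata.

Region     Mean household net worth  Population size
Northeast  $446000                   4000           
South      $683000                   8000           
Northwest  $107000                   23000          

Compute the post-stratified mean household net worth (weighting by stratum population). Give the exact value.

277400

Σ Nₕ·x̄ₕ = 446000×4000 + 683000×8000 + 107000×23000
  = 9709000000
Σ Nₕ = 4000 + 8000 + 23000 = 35000
Overall mean = 9709000000 / 35000 = 277400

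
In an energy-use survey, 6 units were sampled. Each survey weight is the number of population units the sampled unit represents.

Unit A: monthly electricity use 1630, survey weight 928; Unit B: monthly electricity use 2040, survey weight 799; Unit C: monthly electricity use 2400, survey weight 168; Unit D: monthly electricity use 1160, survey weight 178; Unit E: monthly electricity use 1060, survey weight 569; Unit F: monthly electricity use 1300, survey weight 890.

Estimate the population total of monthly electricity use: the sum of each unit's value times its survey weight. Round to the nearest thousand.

Weighted total = 1630×928 + 2040×799 + 2400×168 + 1160×178 + 1060×569 + 1300×890
  = 5512420

5512000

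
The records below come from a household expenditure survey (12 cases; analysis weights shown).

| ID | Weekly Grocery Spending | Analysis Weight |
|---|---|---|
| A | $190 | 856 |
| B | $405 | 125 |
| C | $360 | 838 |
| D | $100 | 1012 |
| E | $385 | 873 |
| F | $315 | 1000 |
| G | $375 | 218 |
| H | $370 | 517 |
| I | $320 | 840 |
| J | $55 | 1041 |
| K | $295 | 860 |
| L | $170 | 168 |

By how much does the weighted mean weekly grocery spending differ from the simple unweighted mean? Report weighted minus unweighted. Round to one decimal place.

Unweighted sum = 190 + 405 + 360 + 100 + 385 + 315 + 375 + 370 + 320 + 55 + 295 + 170 = 3340
Unweighted mean = 3340 / 12 = 278.33333
Weighted sum = 190×856 + 405×125 + 360×838 + 100×1012 + 385×873 + 315×1000 + 375×218 + 370×517 + 320×840 + 55×1041 + 295×860 + 170×168
  = 2148605
Sum of weights = 856 + 125 + 838 + 1012 + 873 + 1000 + 218 + 517 + 840 + 1041 + 860 + 168 = 8348
Weighted mean = 2148605 / 8348 = 257.37961
Difference (weighted minus unweighted) = -20.953721

-21.0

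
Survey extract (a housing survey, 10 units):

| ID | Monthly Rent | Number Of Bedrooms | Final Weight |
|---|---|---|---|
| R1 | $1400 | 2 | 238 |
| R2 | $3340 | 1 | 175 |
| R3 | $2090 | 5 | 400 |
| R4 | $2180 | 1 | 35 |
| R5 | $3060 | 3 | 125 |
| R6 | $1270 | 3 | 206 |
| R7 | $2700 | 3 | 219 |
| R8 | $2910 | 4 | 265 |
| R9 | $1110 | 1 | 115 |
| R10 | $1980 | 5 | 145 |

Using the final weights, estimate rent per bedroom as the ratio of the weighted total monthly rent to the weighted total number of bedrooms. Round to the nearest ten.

Σ wᵢ·y = 4251320
Σ wᵢ·x = 2×238 + 1×175 + 5×400 + 1×35 + 3×125 + 3×206 + 3×219 + 4×265 + 1×115 + 5×145
  = 6236
Ratio = 4251320 / 6236 = 681.73829

680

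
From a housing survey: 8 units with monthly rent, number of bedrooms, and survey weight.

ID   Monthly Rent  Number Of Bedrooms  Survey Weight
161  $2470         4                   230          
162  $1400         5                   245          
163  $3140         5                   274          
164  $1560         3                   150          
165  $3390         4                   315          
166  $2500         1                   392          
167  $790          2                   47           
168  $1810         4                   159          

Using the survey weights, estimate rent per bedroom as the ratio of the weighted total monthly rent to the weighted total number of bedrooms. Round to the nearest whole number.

Σ wᵢ·y = 2470×230 + 1400×245 + 3140×274 + 1560×150 + 3390×315 + 2500×392 + 790×47 + 1810×159
  = 568100 + 343000 + 860360 + 234000 + 1067850 + 980000 + 37130 + 287790 = 4378230
Σ wᵢ·x = 6347
Ratio = 4378230 / 6347 = 689.81093

690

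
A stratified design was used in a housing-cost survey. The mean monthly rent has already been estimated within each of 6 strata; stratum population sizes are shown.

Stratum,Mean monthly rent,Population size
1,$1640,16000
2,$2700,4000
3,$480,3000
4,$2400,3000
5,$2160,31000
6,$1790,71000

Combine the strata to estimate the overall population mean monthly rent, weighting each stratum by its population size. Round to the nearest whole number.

1873

Σ Nₕ·x̄ₕ = 1640×16000 + 2700×4000 + 480×3000 + 2400×3000 + 2160×31000 + 1790×71000
  = 26240000 + 10800000 + 1440000 + 7200000 + 66960000 + 127090000 = 239730000
Σ Nₕ = 16000 + 4000 + 3000 + 3000 + 31000 + 71000 = 128000
Overall mean = 239730000 / 128000 = 1872.8906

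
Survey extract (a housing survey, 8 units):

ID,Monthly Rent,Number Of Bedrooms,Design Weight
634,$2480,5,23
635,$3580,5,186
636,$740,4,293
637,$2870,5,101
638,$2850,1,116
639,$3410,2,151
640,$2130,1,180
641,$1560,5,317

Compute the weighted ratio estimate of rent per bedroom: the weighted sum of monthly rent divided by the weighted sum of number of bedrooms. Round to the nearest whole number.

Σ wᵢ·y = 2480×23 + 3580×186 + 740×293 + 2870×101 + 2850×116 + 3410×151 + 2130×180 + 1560×317
  = 2953040
Σ wᵢ·x = 5×23 + 5×186 + 4×293 + 5×101 + 1×116 + 2×151 + 1×180 + 5×317
  = 4905
Ratio = 2953040 / 4905 = 602.04689

602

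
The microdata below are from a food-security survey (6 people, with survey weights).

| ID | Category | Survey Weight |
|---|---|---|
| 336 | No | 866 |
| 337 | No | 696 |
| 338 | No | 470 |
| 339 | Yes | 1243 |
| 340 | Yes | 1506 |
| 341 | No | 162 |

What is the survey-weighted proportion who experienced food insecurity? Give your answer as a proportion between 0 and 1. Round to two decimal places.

0.56

Sum of weights for 'Yes' = 1243 + 1506 = 2749
Total weight = 866 + 696 + 470 + 1243 + 1506 + 162 = 4943
Weighted proportion = 2749 / 4943 = 0.55614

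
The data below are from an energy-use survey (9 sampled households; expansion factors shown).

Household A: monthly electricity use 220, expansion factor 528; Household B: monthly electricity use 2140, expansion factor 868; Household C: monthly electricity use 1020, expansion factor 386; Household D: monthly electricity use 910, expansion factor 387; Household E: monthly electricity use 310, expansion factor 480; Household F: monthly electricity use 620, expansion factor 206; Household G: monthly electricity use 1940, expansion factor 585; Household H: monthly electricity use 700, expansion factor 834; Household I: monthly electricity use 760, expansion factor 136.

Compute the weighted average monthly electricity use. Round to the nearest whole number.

Weighted sum = 220×528 + 2140×868 + 1020×386 + 910×387 + 310×480 + 620×206 + 1940×585 + 700×834 + 760×136
  = 116160 + 1857520 + 393720 + 352170 + 148800 + 127720 + 1134900 + 583800 + 103360 = 4818150
Sum of weights = 528 + 868 + 386 + 387 + 480 + 206 + 585 + 834 + 136 = 4410
Weighted mean = 4818150 / 4410 = 1092.551

1093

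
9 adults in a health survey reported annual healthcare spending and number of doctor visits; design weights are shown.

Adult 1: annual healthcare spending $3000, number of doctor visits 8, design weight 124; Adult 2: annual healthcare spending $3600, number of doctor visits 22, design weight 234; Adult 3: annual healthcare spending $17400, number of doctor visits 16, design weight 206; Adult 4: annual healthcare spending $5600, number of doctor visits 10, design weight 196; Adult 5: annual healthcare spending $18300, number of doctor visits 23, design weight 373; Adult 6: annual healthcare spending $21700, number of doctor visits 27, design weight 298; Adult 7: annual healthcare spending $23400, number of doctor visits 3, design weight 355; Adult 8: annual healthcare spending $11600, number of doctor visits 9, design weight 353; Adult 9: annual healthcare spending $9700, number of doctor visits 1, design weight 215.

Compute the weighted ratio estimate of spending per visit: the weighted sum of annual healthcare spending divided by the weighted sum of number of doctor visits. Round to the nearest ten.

1040

Σ wᵢ·y = 33676200
Σ wᵢ·x = 32478
Ratio = 33676200 / 32478 = 1036.8927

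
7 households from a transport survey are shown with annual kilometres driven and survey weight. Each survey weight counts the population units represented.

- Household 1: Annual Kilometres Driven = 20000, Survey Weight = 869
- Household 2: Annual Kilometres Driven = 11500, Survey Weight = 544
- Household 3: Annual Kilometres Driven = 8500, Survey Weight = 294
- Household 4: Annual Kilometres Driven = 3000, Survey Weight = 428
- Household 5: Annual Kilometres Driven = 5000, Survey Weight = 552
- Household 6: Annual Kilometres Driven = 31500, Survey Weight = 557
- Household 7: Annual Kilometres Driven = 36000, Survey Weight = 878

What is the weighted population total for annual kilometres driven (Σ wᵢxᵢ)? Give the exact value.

79332500

Weighted total = 79332500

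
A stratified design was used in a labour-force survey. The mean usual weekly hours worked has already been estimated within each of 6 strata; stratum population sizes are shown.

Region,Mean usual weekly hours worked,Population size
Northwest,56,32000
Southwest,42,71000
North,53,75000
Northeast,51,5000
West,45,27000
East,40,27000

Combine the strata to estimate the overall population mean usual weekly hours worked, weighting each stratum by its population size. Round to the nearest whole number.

48

Σ Nₕ·x̄ₕ = 56×32000 + 42×71000 + 53×75000 + 51×5000 + 45×27000 + 40×27000
  = 11299000
Σ Nₕ = 237000
Overall mean = 11299000 / 237000 = 47.675105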